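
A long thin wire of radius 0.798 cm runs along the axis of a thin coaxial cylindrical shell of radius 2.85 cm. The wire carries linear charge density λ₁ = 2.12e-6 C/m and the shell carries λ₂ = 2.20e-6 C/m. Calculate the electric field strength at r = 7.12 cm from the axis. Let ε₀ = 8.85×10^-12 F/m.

Coaxial Gaussian cylinder, radius r = 7.12 cm, length L (r > 2.85 cm, enclosing both).
λ_enc = λ₁ + λ₂ = (2.12e-6) + (2.20e-6) = 4.32×10^-6 C/m.
Gauss's law: E·2πrL = λ_enc L/ε₀.
E = |λ_enc|/(2πε₀r) = (4.32e-6)/(2π·8.85×10^-12·0.0712) = 1.09×10^6 N/C.

E ≈ 1.09×10^6 N/C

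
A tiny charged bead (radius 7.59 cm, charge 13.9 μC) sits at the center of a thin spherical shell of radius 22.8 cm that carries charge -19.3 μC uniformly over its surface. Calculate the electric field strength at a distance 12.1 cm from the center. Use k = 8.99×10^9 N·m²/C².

|E| ≈ 8.54×10^6 N/C

Symmetry ⇒ E = E(r) r̂. Gaussian sphere of radius r = 12.1 cm (between the bodies, 7.59 cm < r < 22.8 cm).
Only the inner charge is enclosed; the outer shell contributes nothing inside itself. Q_enc = 13.9 μC = 1.39×10^-5 C.
Since E is radial and uniform over the Gaussian sphere, Φ = E·4πr² = Q_enc/ε₀.
E = k|Q_enc|/r² = (8.99×10^9)(1.39×10^-5)/(0.121)² = 8.54e6 N/C.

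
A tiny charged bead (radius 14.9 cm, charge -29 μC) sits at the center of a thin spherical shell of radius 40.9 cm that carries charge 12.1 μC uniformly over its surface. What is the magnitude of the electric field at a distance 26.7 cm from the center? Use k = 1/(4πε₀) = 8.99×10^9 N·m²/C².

|E| = 3.66e6 N/C

Symmetry ⇒ E = E(r) r̂. Gaussian sphere of radius r = 26.7 cm (between the bodies, 14.9 cm < r < 40.9 cm).
The shell at 40.9 cm lies outside the Gaussian surface, so Q_enc = -29 μC = -2.90×10^-5 C.
By Gauss's law, ∮E·dA = E·4πr² = Q_enc/ε₀.
E = k|Q_enc|/r² = (8.99×10^9)(2.90×10^-5)/(0.267)² = 3.66×10^6 N/C.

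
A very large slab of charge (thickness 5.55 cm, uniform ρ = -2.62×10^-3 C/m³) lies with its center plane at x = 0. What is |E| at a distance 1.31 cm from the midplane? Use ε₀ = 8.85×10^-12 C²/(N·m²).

E = 3.88×10^6 N/C

By symmetry E is perpendicular to the slab. A Gaussian pillbox from −1.31 cm to +1.31 cm (face area A) lies entirely within the slab.
Q_enc = ρ·(2x)·A and flux = 2EA, so 2EA = 2ρxA/ε₀ ⇒ E = |ρ|x/ε₀.
E = (2.62×10^-3)(0.0131)/(8.85×10^-12) = 3.88×10^6 N/C.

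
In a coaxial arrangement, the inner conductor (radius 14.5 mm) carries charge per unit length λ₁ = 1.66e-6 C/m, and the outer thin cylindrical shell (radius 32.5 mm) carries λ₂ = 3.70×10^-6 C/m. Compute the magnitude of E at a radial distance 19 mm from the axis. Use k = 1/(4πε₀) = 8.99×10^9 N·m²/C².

By cylindrical symmetry E is radial; use a coaxial Gaussian cylinder of radius 19 mm and length L (between the conductors, 14.5 mm < r < 32.5 mm).
The shell at 32.5 mm lies outside the Gaussian surface, so λ_enc = λ₁ = 1.66×10^-6 C/m.
Gauss's law: E·2πrL = λ_enc L/ε₀.
E = 2k|λ_enc|/r = 2(8.99×10^9)(1.66e-6)/(0.019) = 1.57×10^6 N/C.

E ≈ 1.57×10^6 V/m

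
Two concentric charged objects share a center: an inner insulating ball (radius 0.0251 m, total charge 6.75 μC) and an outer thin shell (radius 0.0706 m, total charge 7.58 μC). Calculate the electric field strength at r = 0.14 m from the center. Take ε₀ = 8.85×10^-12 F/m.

6.57e6 V/m

Symmetry ⇒ E = E(r) r̂. Gaussian sphere of radius r = 0.14 m (r > 0.0706 m, enclosing both).
Q_enc = (6.75 μC) + (7.58 μC) = 1.433×10^-5 C.
By Gauss's law, ∮E·dA = E·4πr² = Q_enc/ε₀.
E = |Q_enc|/(4πε₀r²) = (1.433×10^-5)/(4π·8.85×10^-12·(0.14)²) = 6.57×10^6 N/C.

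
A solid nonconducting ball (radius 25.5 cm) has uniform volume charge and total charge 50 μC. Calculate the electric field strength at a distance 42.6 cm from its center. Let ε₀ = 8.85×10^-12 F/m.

Symmetry ⇒ E = E(r) r̂. Gaussian sphere of radius r = 42.6 cm (r > R, so the entire charge is enclosed).
Q_enc = 50 μC = 5.00e-5 C.
Gauss's law: E·4πr² = Q_enc/ε₀.
E = |Q_enc|/(4πε₀r²) = (5.00×10^-5)/(4π·8.85×10^-12·(0.426)²) = 2.48×10^6 N/C.

E ≈ 2.48e6 N/C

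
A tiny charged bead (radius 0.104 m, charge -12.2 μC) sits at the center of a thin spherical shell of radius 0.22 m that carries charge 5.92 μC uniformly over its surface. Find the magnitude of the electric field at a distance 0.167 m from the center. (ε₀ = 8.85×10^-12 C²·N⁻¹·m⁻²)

E ≈ 3.93×10^6 N/C

Use a concentric Gaussian sphere at r = 0.167 m (between the bodies, 0.104 m < r < 0.22 m).
The shell at 0.22 m lies outside the Gaussian surface, so Q_enc = -12.2 μC = -1.22×10^-5 C.
Applying ∮E·dA = Q_enc/ε₀ with Φ = E(4πr²):
E = |Q_enc|/(4πε₀r²) = (1.22×10^-5)/(4π·8.85×10^-12·(0.167)²) = 3.93e6 N/C.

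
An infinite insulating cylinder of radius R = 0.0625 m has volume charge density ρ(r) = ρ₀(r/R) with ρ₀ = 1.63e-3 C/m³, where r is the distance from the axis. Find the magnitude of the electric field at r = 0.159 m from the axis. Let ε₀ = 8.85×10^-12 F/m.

E = 1.51e6 V/m

Choose a coaxial cylinder of radius r = 0.159 m (arbitrary length L) as the Gaussian surface (r > R, full charge per length enclosed).
λ_enc = 2π ∫₀^R ρ₀(r'/R)^1 r' dr' = 2πρ₀R²/3 = 1.334×10^-5 C/m.
Applying ∮E·dA = Q_enc/ε₀ with the end caps contributing no flux:
E = |λ_enc|/(2πε₀r) = (1.334×10^-5)/(2π·8.85×10^-12·0.159) = 1.51×10^6 N/C.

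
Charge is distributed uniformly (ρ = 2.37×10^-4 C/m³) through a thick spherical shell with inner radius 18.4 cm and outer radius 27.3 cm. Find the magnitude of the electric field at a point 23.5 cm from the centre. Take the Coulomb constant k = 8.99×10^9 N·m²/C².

Symmetry ⇒ E = E(r) r̂. Gaussian sphere of radius r = 23.5 cm (within the shell material, 18.4 cm < r < 27.3 cm).
Enclosed charge is the volume from a to r: Q_enc = (4π/3)ρ(r³ − a³) = 6.699×10^-6 C.
By Gauss's law, ∮E·dA = E·4πr² = Q_enc/ε₀.
E = k|Q_enc|/r² = (8.99×10^9)(6.699×10^-6)/(0.235)² = 1.09×10^6 N/C.

|E| ≈ 1.09×10^6 N/C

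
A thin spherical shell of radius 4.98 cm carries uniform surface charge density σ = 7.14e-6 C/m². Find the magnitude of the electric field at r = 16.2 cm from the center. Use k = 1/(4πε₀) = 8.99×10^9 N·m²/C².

By spherical symmetry E is radial; choose a Gaussian sphere of radius r = 16.2 cm (r > 4.98 cm).
The entire shell is enclosed: Q_enc = σ·4πR² = (7.14e-6)·4π·(0.0498)² = 2.225×10^-7 C.
Since E is radial and uniform over the Gaussian sphere, Φ = E·4πr² = Q_enc/ε₀.
E = k|Q_enc|/r² = (8.99×10^9)(2.225×10^-7)/(0.162)² = 7.62×10^4 N/C.

|E| = 7.62e4 N/C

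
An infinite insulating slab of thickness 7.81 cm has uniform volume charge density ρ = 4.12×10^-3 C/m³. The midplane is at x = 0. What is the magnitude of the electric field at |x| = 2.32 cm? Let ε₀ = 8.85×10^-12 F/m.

By symmetry E is perpendicular to the slab. A Gaussian pillbox from −2.32 cm to +2.32 cm (face area A) lies entirely within the slab.
Q_enc = ρ·(2x)·A and flux = 2EA, so 2EA = 2ρxA/ε₀ ⇒ E = |ρ|x/ε₀.
E = (4.12e-3)(0.0232)/(8.85×10^-12) = 1.08e7 N/C.

E ≈ 1.08e7 V/m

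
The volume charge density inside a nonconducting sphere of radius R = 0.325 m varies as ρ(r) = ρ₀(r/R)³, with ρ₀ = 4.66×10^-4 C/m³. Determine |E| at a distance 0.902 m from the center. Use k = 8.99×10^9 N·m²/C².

|E| ≈ 3.70×10^5 N/C

Use a concentric Gaussian sphere at r = 0.902 m (r > R, all charge enclosed).
Q_enc = 4π ∫₀^R ρ₀(r'/R)^3 r'² dr' = 4πρ₀R³/6 = 3.35×10^-5 C.
Gauss's law: E·4πr² = Q_enc/ε₀.
E = k|Q_enc|/r² = (8.99×10^9)(3.35×10^-5)/(0.902)² = 3.70e5 N/C.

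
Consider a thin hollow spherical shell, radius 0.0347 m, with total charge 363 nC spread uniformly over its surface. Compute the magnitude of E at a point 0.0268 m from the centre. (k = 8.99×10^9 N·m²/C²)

Take a concentric spherical Gaussian surface of radius r = 0.0268 m (inside the shell, r < 0.0347 m).
No charge lies within this surface, so Q_enc = 0 and Gauss's law gives E·4πr² = 0 ⇒ E = 0.

E = 0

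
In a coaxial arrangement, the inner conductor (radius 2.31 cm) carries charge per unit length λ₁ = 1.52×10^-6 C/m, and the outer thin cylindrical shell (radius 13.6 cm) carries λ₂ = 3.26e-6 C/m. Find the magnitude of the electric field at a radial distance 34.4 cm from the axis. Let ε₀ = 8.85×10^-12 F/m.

Choose a coaxial cylinder of radius r = 34.4 cm (arbitrary length L) as the Gaussian surface (r > 13.6 cm, enclosing both).
λ_enc = λ₁ + λ₂ = (1.52×10^-6) + (3.26e-6) = 4.78×10^-6 C/m.
Gauss's law: E·2πrL = λ_enc L/ε₀.
E = |λ_enc|/(2πε₀r) = (4.78×10^-6)/(2π·8.85×10^-12·0.344) = 2.50e5 N/C.

E = 2.50×10^5 N/C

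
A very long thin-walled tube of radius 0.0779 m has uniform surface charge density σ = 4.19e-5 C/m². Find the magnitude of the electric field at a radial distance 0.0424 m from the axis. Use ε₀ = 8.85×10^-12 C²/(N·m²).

Choose a coaxial cylinder of radius r = 0.0424 m (arbitrary length L) as the Gaussian surface (r < 0.0779 m, inside the shell).
All the surface charge lies outside this cylinder: Q_enc = 0, hence E = 0.

E = 0 (no enclosed charge)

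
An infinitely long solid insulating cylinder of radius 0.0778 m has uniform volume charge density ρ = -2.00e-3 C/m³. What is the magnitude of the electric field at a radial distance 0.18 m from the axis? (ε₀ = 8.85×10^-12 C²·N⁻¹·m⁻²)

By cylindrical symmetry E is radial; use a coaxial Gaussian cylinder of radius 0.18 m and length L (r > 0.0778 m, full cross-section enclosed).
λ_enc = ρ·πR² = (-2.00e-3)π(0.0778)² = -3.803×10^-5 C/m.
Applying ∮E·dA = Q_enc/ε₀ with the end caps contributing no flux:
E = |λ_enc|/(2πε₀r) = (3.803e-5)/(2π·8.85×10^-12·0.18) = 3.80×10^6 N/C.

3.80×10^6 N/C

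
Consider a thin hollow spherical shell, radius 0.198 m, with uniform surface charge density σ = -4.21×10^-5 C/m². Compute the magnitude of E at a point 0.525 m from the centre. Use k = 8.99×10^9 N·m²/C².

6.76×10^5 N/C

Use a concentric Gaussian sphere at r = 0.525 m (r > 0.198 m).
The entire shell is enclosed: Q_enc = σ·4πR² = (-4.21×10^-5)·4π·(0.198)² = -2.074×10^-5 C.
Gauss's law: E·4πr² = Q_enc/ε₀.
E = k|Q_enc|/r² = (8.99×10^9)(2.074e-5)/(0.525)² = 6.76×10^5 N/C.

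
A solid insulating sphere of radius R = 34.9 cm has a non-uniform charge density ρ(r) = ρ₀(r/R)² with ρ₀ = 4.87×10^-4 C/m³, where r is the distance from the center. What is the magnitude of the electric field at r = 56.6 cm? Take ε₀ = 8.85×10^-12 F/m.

By spherical symmetry E is radial; choose a Gaussian sphere of radius r = 56.6 cm (r > R, all charge enclosed).
Q_enc = 4π ∫₀^R ρ₀(r'/R)^2 r'² dr' = 4πρ₀R³/5 = 5.203×10^-5 C.
Gauss's law: E·4πr² = Q_enc/ε₀.
E = |Q_enc|/(4πε₀r²) = (5.203×10^-5)/(4π·8.85×10^-12·(0.566)²) = 1.46×10^6 N/C.

E ≈ 1.46e6 V/m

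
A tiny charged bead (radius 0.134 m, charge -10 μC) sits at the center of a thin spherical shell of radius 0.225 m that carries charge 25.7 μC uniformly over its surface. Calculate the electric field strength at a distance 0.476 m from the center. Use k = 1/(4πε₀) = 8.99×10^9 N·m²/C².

E = 6.23e5 N/C

Take a concentric spherical Gaussian surface of radius r = 0.476 m (r > 0.225 m, enclosing both).
Q_enc = (-10 μC) + (25.7 μC) = 1.57×10^-5 C.
Gauss's law: E·4πr² = Q_enc/ε₀.
E = k|Q_enc|/r² = (8.99×10^9)(1.57×10^-5)/(0.476)² = 6.23e5 N/C.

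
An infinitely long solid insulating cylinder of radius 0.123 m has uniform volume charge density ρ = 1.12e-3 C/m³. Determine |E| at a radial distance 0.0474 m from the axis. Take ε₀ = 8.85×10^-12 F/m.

E = 3.00×10^6 V/m

Choose a coaxial cylinder of radius r = 0.0474 m (arbitrary length L) as the Gaussian surface (r < R).
Charge inside radius r per length L is ρ·πr²·L, so λ_enc = ρπr² = 7.905×10^-6 C/m.
Gauss's law: E·2πrL = λ_enc L/ε₀.
E = |λ_enc|/(2πε₀r) = (7.905e-6)/(2π·8.85×10^-12·0.0474) = 3.00×10^6 N/C.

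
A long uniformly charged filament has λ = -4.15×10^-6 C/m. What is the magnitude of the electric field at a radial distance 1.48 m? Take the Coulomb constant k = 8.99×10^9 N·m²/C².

E = 5.04×10^4 N/C

By cylindrical symmetry E is radial; use a coaxial Gaussian cylinder of radius 1.48 m and length L.
Q_enc = λL, so λ_enc = -4.15×10^-6 C/m.
Since E is radial and uniform over the curved surface, Φ = E·2πrL = Q_enc/ε₀ = λ_enc L/ε₀.
E = 2k|λ_enc|/r = 2(8.99×10^9)(4.15×10^-6)/(1.48) = 5.04×10^4 N/C.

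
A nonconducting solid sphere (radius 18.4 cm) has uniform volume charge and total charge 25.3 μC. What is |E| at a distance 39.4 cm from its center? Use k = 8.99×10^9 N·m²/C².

|E| ≈ 1.47×10^6 N/C

By spherical symmetry E is radial; choose a Gaussian sphere of radius r = 39.4 cm (r > R, so the entire charge is enclosed).
Q_enc = 25.3 μC = 2.53×10^-5 C.
Gauss's law: E·4πr² = Q_enc/ε₀.
E = k|Q_enc|/r² = (8.99×10^9)(2.53e-5)/(0.394)² = 1.47×10^6 N/C.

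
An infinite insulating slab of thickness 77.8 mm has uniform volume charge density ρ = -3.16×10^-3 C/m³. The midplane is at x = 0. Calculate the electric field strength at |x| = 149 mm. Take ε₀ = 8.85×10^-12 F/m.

The point |x| = 149 mm lies outside the slab (half-thickness 0.0389 m). A symmetric pillbox spanning the full slab encloses Q_enc = ρ·d·A.
Flux = 2EA ⇒ E = |ρ|d/(2ε₀), independent of distance outside.
E = (3.16×10^-3)(0.0778)/(2·8.85×10^-12) = 1.39e7 N/C.

|E| ≈ 1.39×10^7 V/m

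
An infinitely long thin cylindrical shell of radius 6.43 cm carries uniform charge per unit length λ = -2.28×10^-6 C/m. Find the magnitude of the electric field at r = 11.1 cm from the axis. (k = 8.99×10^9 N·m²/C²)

3.69×10^5 V/m

By cylindrical symmetry E is radial; use a coaxial Gaussian cylinder of radius 11.1 cm and length L (r > 6.43 cm).
The full line charge is enclosed: λ_enc = -2.28×10^-6 C/m.
Since E is radial and uniform over the curved surface, Φ = E·2πrL = Q_enc/ε₀ = λ_enc L/ε₀.
E = 2k|λ_enc|/r = 2(8.99×10^9)(2.28×10^-6)/(0.111) = 3.69×10^5 N/C.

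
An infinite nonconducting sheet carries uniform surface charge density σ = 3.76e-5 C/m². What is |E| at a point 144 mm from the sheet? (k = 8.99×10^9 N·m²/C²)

E = 2.12e6 N/C

By planar symmetry E is perpendicular to the sheet and uniform; use a Gaussian pillbox with flat faces of area A on each side of the sheet.
Only the two end caps contribute flux: Φ = 2EA. With Q_enc = σA, Gauss's law gives E = |σ|/(2ε₀).
E = 2πk|σ| = 2π(8.99×10^9)(3.76×10^-5) = 2.12e6 N/C.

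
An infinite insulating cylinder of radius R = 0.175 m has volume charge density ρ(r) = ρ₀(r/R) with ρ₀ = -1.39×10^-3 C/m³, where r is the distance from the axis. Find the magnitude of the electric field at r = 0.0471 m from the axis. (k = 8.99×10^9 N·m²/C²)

E ≈ 6.64×10^5 N/C

Choose a coaxial cylinder of radius r = 0.0471 m (arbitrary length L) as the Gaussian surface (r < R).
λ_enc = ∫₀^r ρ(r')·2πr' dr' = (2πρ₀/R)·r^3/3 = -1.738×10^-6 C/m.
By Gauss's law (flux through the curved wall only), E·2πrL = λ_enc L/ε₀.
E = 2k|λ_enc|/r = 2(8.99×10^9)(1.738×10^-6)/(0.0471) = 6.64e5 N/C.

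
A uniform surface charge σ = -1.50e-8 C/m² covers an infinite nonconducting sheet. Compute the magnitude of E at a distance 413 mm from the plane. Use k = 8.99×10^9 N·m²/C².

The symmetry is planar: E is normal to the sheet and the same magnitude on both sides. Take a pillbox straddling the sheet with end-cap area A.
Only the two end caps contribute flux: Φ = 2EA. With Q_enc = σA, Gauss's law gives E = |σ|/(2ε₀).
E = 2πk|σ| = 2π(8.99×10^9)(1.50×10^-8) = 847 N/C.

|E| = 847 N/C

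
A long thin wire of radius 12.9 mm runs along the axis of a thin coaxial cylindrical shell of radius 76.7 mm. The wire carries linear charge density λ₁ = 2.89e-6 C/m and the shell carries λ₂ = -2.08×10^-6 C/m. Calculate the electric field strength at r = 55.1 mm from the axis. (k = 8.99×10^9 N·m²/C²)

Take a coaxial cylindrical Gaussian surface of radius r = 55.1 mm and length L (between the conductors, 12.9 mm < r < 76.7 mm).
Only the inner wire is enclosed; the outer shell contributes nothing inside itself. λ_enc = λ₁ = 2.89×10^-6 C/m.
Gauss's law: E·2πrL = λ_enc L/ε₀.
E = 2k|λ_enc|/r = 2(8.99×10^9)(2.89×10^-6)/(0.0551) = 9.43×10^5 N/C.

|E| ≈ 9.43e5 N/C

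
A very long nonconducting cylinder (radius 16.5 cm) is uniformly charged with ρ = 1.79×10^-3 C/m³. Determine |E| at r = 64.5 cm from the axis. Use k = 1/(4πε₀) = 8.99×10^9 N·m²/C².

4.27e6 N/C

By cylindrical symmetry E is radial; use a coaxial Gaussian cylinder of radius 64.5 cm and length L (r > 16.5 cm, full cross-section enclosed).
λ_enc = ρ·πR² = (1.79×10^-3)π(0.165)² = 1.531×10^-4 C/m.
Since E is radial and uniform over the curved surface, Φ = E·2πrL = Q_enc/ε₀ = λ_enc L/ε₀.
E = 2k|λ_enc|/r = 2(8.99×10^9)(1.531×10^-4)/(0.645) = 4.27×10^6 N/C.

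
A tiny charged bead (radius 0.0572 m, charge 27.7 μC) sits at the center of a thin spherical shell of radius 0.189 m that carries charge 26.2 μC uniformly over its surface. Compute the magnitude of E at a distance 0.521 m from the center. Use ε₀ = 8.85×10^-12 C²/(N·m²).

1.79×10^6 N/C

Use a concentric Gaussian sphere at r = 0.521 m (r > 0.189 m, enclosing both).
Q_enc = (27.7 μC) + (26.2 μC) = 5.39×10^-5 C.
Gauss's law: E·4πr² = Q_enc/ε₀.
E = |Q_enc|/(4πε₀r²) = (5.39e-5)/(4π·8.85×10^-12·(0.521)²) = 1.79×10^6 N/C.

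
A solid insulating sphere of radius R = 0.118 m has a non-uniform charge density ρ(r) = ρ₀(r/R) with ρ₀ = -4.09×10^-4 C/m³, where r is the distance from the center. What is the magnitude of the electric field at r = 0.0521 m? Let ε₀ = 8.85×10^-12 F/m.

Use a concentric Gaussian sphere at r = 0.0521 m (r < R).
Q_enc = ∫₀^r ρ(r')·4πr'² dr' = (4πρ₀/R) ∫₀^r r'^3 dr' = 4πρ₀ r^4/(4·R) = -8.023×10^-8 C.
By Gauss's law, ∮E·dA = E·4πr² = Q_enc/ε₀.
E = |Q_enc|/(4πε₀r²) = (8.023e-8)/(4π·8.85×10^-12·(0.0521)²) = 2.66×10^5 N/C.

|E| ≈ 2.66e5 N/C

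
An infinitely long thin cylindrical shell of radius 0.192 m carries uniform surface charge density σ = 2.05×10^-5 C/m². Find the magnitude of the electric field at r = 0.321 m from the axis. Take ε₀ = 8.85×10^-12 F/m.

1.39×10^6 N/C

By cylindrical symmetry E is radial; use a coaxial Gaussian cylinder of radius 0.321 m and length L (r > 0.192 m).
The whole shell is enclosed: λ_enc = σ·2πR = (2.05e-5)·2π·(0.192) = 2.473×10^-5 C/m.
By Gauss's law (flux through the curved wall only), E·2πrL = λ_enc L/ε₀.
E = |λ_enc|/(2πε₀r) = (2.473×10^-5)/(2π·8.85×10^-12·0.321) = 1.39×10^6 N/C.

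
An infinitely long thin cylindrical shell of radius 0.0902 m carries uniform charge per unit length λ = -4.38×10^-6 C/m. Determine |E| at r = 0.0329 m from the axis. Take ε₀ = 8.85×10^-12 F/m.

Coaxial Gaussian cylinder, radius r = 0.0329 m, length L (r < 0.0902 m, inside the shell).
All the surface charge lies outside this cylinder: Q_enc = 0, hence E = 0.

E = 0 (no enclosed charge)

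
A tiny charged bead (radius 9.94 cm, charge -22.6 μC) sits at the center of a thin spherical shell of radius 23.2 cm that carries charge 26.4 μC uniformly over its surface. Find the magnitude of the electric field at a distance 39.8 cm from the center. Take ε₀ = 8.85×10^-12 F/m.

Symmetry ⇒ E = E(r) r̂. Gaussian sphere of radius r = 39.8 cm (r > 23.2 cm, enclosing both).
Q_enc = (-22.6 μC) + (26.4 μC) = 3.80e-6 C.
Since E is radial and uniform over the Gaussian sphere, Φ = E·4πr² = Q_enc/ε₀.
E = |Q_enc|/(4πε₀r²) = (3.80e-6)/(4π·8.85×10^-12·(0.398)²) = 2.16×10^5 N/C.

E ≈ 2.16e5 V/m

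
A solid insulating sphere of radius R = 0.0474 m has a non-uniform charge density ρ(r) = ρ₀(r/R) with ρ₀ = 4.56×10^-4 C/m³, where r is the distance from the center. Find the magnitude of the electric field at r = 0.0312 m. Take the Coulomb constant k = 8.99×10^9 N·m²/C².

2.64e5 N/C

Use a concentric Gaussian sphere at r = 0.0312 m (r < R).
Q_enc = ∫₀^r ρ(r')·4πr'² dr' = (4πρ₀/R) ∫₀^r r'^3 dr' = 4πρ₀ r^4/(4·R) = 2.864×10^-8 C.
Gauss's law: E·4πr² = Q_enc/ε₀.
E = k|Q_enc|/r² = (8.99×10^9)(2.864e-8)/(0.0312)² = 2.64×10^5 N/C.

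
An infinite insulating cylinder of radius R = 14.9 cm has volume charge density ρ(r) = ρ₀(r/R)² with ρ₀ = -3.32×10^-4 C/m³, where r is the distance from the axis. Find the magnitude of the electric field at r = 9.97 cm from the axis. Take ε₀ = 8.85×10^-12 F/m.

Choose a coaxial cylinder of radius r = 9.97 cm (arbitrary length L) as the Gaussian surface (r < R).
Integrating ρ over the cross-section to radius r: λ_enc = (2πρ₀/R²) ∫₀^r r'^3 dr' = 2πρ₀ r^4/(4·R²) = -2.321e-6 C/m.
By Gauss's law (flux through the curved wall only), E·2πrL = λ_enc L/ε₀.
E = |λ_enc|/(2πε₀r) = (2.321e-6)/(2π·8.85×10^-12·0.0997) = 4.19×10^5 N/C.

E ≈ 4.19×10^5 N/C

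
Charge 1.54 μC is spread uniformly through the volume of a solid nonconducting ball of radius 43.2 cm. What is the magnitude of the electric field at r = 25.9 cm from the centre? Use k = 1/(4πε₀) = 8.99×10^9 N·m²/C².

E ≈ 4.45×10^4 N/C

By spherical symmetry E is radial; choose a Gaussian sphere of radius r = 25.9 cm (r < R).
Only the charge within r is enclosed: Q_enc = Q·(r/R)³ = (1.54 μC)·(25.9 cm/43.2 cm)³ = 3.319×10^-7 C.
Since E is radial and uniform over the Gaussian sphere, Φ = E·4πr² = Q_enc/ε₀.
E = k|Q_enc|/r² = (8.99×10^9)(3.319e-7)/(0.259)² = 4.45e4 N/C.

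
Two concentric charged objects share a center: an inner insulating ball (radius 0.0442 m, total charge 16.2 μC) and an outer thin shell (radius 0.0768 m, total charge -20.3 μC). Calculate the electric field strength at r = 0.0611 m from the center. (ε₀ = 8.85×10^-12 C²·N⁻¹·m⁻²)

|E| ≈ 3.90×10^7 V/m

Use a concentric Gaussian sphere at r = 0.0611 m (between the bodies, 0.0442 m < r < 0.0768 m).
Only the inner charge is enclosed; the outer shell contributes nothing inside itself. Q_enc = 16.2 μC = 1.62×10^-5 C.
By Gauss's law, ∮E·dA = E·4πr² = Q_enc/ε₀.
E = |Q_enc|/(4πε₀r²) = (1.62×10^-5)/(4π·8.85×10^-12·(0.0611)²) = 3.90×10^7 N/C.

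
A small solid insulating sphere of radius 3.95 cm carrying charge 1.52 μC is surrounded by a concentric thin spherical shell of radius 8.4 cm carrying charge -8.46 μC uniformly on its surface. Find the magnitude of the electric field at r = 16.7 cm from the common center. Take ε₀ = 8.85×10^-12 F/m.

Use a concentric Gaussian sphere at r = 16.7 cm (r > 8.4 cm, enclosing both).
Q_enc = (1.52 μC) + (-8.46 μC) = -6.94e-6 C.
By Gauss's law, ∮E·dA = E·4πr² = Q_enc/ε₀.
E = |Q_enc|/(4πε₀r²) = (6.94×10^-6)/(4π·8.85×10^-12·(0.167)²) = 2.24e6 N/C.

|E| = 2.24×10^6 V/m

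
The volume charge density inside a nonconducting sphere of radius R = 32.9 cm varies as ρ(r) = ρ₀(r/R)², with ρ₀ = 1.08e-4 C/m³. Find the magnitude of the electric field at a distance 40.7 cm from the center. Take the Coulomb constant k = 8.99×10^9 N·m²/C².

By spherical symmetry E is radial; choose a Gaussian sphere of radius r = 40.7 cm (r > R, all charge enclosed).
Q_enc = 4π ∫₀^R ρ₀(r'/R)^2 r'² dr' = 4πρ₀R³/5 = 9.666×10^-6 C.
Since E is radial and uniform over the Gaussian sphere, Φ = E·4πr² = Q_enc/ε₀.
E = k|Q_enc|/r² = (8.99×10^9)(9.666×10^-6)/(0.407)² = 5.25×10^5 N/C.

E = 5.25×10^5 N/C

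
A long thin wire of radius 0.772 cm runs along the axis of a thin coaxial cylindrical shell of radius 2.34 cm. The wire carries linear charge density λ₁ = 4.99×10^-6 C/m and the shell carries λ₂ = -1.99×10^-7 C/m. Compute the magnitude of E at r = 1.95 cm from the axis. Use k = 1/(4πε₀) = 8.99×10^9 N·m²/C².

E = 4.60×10^6 N/C

Choose a coaxial cylinder of radius r = 1.95 cm (arbitrary length L) as the Gaussian surface (between the conductors, 0.772 cm < r < 2.34 cm).
The shell at 2.34 cm lies outside the Gaussian surface, so λ_enc = λ₁ = 4.99e-6 C/m.
Gauss's law: E·2πrL = λ_enc L/ε₀.
E = 2k|λ_enc|/r = 2(8.99×10^9)(4.99e-6)/(0.0195) = 4.60e6 N/C.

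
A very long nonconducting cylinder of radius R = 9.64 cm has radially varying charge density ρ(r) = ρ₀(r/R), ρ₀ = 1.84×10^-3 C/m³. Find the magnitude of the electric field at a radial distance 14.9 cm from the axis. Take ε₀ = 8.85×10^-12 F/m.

By cylindrical symmetry E is radial; use a coaxial Gaussian cylinder of radius 14.9 cm and length L (r > R, full charge per length enclosed).
λ_enc = 2π ∫₀^R ρ₀(r'/R)^1 r' dr' = 2πρ₀R²/3 = 3.581e-5 C/m.
Gauss's law: E·2πrL = λ_enc L/ε₀.
E = |λ_enc|/(2πε₀r) = (3.581×10^-5)/(2π·8.85×10^-12·0.149) = 4.32e6 N/C.

|E| = 4.32×10^6 N/C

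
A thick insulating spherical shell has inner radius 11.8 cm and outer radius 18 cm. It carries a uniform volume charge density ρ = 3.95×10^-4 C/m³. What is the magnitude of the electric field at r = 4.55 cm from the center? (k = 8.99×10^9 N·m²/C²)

E = 0

Take a concentric spherical Gaussian surface of radius r = 4.55 cm (r < 11.8 cm, inside the empty cavity).
Q_enc = 0 (all charge lies at larger r); Gauss's law gives E = 0.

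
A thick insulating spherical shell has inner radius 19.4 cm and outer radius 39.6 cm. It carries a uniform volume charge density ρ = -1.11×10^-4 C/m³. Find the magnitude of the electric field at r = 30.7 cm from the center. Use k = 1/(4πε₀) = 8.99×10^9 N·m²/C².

E ≈ 9.59×10^5 N/C

Symmetry ⇒ E = E(r) r̂. Gaussian sphere of radius r = 30.7 cm (within the shell material, 19.4 cm < r < 39.6 cm).
Only the shell between 19.4 cm and r is enclosed: Q_enc = ρ·(4π/3)(r³ − a³) = (-1.11×10^-4)·(4π/3)·((0.307)³ − (0.194)³) = -1.006×10^-5 C.
Applying ∮E·dA = Q_enc/ε₀ with Φ = E(4πr²):
E = k|Q_enc|/r² = (8.99×10^9)(1.006×10^-5)/(0.307)² = 9.59×10^5 N/C.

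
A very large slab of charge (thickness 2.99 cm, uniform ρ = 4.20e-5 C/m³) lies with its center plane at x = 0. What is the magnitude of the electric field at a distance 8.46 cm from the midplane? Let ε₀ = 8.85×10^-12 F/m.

|E| ≈ 7.09×10^4 V/m

The point |x| = 8.46 cm lies outside the slab (half-thickness 0.01495 m). A symmetric pillbox spanning the full slab encloses Q_enc = ρ·d·A.
Flux = 2EA ⇒ E = |ρ|d/(2ε₀), independent of distance outside.
E = (4.20×10^-5)(0.0299)/(2·8.85×10^-12) = 7.09×10^4 N/C.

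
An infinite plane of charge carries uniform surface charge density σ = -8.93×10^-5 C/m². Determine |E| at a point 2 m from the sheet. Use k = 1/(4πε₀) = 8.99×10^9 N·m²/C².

The symmetry is planar: E is normal to the sheet and the same magnitude on both sides. Take a pillbox straddling the sheet with end-cap area A.
Flux Φ = 2EA and Q_enc = σA, so 2EA = σA/ε₀ ⇒ E = |σ|/(2ε₀), independent of distance.
E = 2πk|σ| = 2π(8.99×10^9)(8.93×10^-5) = 5.04e6 N/C.

5.04×10^6 V/m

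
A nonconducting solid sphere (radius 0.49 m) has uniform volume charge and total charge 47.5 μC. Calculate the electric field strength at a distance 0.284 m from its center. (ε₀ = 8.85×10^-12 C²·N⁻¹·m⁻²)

|E| ≈ 1.03×10^6 V/m

Use a concentric Gaussian sphere at r = 0.284 m (r < R).
Only the charge within r is enclosed: Q_enc = Q·(r/R)³ = (47.5 μC)·(0.284 m/0.49 m)³ = 9.248×10^-6 C.
Since E is radial and uniform over the Gaussian sphere, Φ = E·4πr² = Q_enc/ε₀.
E = |Q_enc|/(4πε₀r²) = (9.248×10^-6)/(4π·8.85×10^-12·(0.284)²) = 1.03×10^6 N/C.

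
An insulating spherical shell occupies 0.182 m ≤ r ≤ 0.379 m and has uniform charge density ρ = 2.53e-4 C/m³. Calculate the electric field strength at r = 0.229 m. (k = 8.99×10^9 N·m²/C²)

E ≈ 1.09×10^6 N/C

Symmetry ⇒ E = E(r) r̂. Gaussian sphere of radius r = 0.229 m (within the shell material, 0.182 m < r < 0.379 m).
Only the shell between 0.182 m and r is enclosed: Q_enc = ρ·(4π/3)(r³ − a³) = (2.53×10^-4)·(4π/3)·((0.229)³ − (0.182)³) = 6.338e-6 C.
Applying ∮E·dA = Q_enc/ε₀ with Φ = E(4πr²):
E = k|Q_enc|/r² = (8.99×10^9)(6.338×10^-6)/(0.229)² = 1.09e6 N/C.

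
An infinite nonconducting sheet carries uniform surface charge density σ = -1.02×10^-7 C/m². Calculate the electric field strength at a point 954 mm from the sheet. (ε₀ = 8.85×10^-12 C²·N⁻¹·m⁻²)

Choose a cylindrical pillbox piercing the sheet, end faces (area A) parallel to it.
Flux Φ = 2EA and Q_enc = σA, so 2EA = σA/ε₀ ⇒ E = |σ|/(2ε₀), independent of distance.
E = |σ|/(2ε₀) = (1.02×10^-7)/(2·8.85×10^-12) = 5.76×10^3 N/C.

|E| ≈ 5.76e3 N/C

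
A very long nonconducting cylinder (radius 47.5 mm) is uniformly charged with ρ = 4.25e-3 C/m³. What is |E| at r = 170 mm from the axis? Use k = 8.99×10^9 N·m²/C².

|E| ≈ 3.19×10^6 N/C

By cylindrical symmetry E is radial; use a coaxial Gaussian cylinder of radius 170 mm and length L (r > 47.5 mm, full cross-section enclosed).
λ_enc = ρ·πR² = (4.25×10^-3)π(0.0475)² = 3.012×10^-5 C/m.
By Gauss's law (flux through the curved wall only), E·2πrL = λ_enc L/ε₀.
E = 2k|λ_enc|/r = 2(8.99×10^9)(3.012×10^-5)/(0.17) = 3.19×10^6 N/C.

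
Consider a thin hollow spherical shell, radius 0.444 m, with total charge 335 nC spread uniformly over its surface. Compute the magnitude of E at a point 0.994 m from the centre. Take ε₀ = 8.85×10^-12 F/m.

Take a concentric spherical Gaussian surface of radius r = 0.994 m (r > 0.444 m).
The entire shell is enclosed: Q_enc = 3.35×10^-7 C.
Gauss's law: E·4πr² = Q_enc/ε₀.
E = |Q_enc|/(4πε₀r²) = (3.35e-7)/(4π·8.85×10^-12·(0.994)²) = 3.05e3 N/C.

|E| = 3.05e3 N/C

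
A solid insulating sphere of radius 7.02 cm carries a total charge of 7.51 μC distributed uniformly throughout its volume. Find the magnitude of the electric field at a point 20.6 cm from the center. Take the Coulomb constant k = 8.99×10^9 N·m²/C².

By spherical symmetry E is radial; choose a Gaussian sphere of radius r = 20.6 cm (r > R, so the entire charge is enclosed).
Q_enc = 7.51 μC = 7.51×10^-6 C.
Since E is radial and uniform over the Gaussian sphere, Φ = E·4πr² = Q_enc/ε₀.
E = k|Q_enc|/r² = (8.99×10^9)(7.51×10^-6)/(0.206)² = 1.59e6 N/C.

1.59×10^6 V/m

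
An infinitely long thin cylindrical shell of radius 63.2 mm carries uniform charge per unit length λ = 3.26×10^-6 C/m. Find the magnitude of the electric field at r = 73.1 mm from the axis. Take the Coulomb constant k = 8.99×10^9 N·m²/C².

Take a coaxial cylindrical Gaussian surface of radius r = 73.1 mm and length L (r > 63.2 mm).
The full line charge is enclosed: λ_enc = 3.26e-6 C/m.
Gauss's law: E·2πrL = λ_enc L/ε₀.
E = 2k|λ_enc|/r = 2(8.99×10^9)(3.26×10^-6)/(0.0731) = 8.02×10^5 N/C.

|E| ≈ 8.02×10^5 N/C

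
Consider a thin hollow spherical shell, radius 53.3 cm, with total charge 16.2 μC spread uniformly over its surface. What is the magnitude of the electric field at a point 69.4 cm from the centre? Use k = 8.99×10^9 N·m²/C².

Take a concentric spherical Gaussian surface of radius r = 69.4 cm (r > 53.3 cm).
The entire shell is enclosed: Q_enc = 1.62×10^-5 C.
By Gauss's law, ∮E·dA = E·4πr² = Q_enc/ε₀.
E = k|Q_enc|/r² = (8.99×10^9)(1.62e-5)/(0.694)² = 3.02e5 N/C.

E = 3.02e5 N/C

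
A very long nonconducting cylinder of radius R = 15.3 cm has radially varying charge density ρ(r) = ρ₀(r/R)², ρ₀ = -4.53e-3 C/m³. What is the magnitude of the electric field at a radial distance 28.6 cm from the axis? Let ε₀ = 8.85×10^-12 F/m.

|E| ≈ 1.05×10^7 V/m

Coaxial Gaussian cylinder, radius r = 28.6 cm, length L (r > R, full charge per length enclosed).
λ_enc = 2π ∫₀^R ρ₀(r'/R)^2 r' dr' = 2πρ₀R²/4 = -1.666×10^-4 C/m.
By Gauss's law (flux through the curved wall only), E·2πrL = λ_enc L/ε₀.
E = |λ_enc|/(2πε₀r) = (1.666e-4)/(2π·8.85×10^-12·0.286) = 1.05e7 N/C.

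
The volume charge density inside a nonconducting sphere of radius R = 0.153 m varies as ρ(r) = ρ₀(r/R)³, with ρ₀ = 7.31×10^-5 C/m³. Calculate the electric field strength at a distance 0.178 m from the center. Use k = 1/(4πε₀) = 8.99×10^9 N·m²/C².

E = 1.56×10^5 N/C

Take a concentric spherical Gaussian surface of radius r = 0.178 m (r > R, all charge enclosed).
Q_enc = 4π ∫₀^R ρ₀(r'/R)^3 r'² dr' = 4πρ₀R³/6 = 5.483×10^-7 C.
Applying ∮E·dA = Q_enc/ε₀ with Φ = E(4πr²):
E = k|Q_enc|/r² = (8.99×10^9)(5.483×10^-7)/(0.178)² = 1.56e5 N/C.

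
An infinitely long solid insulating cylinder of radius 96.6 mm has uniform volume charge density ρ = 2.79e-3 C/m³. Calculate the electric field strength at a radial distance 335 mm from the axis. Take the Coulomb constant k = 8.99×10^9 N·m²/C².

Coaxial Gaussian cylinder, radius r = 335 mm, length L (r > 96.6 mm, full cross-section enclosed).
λ_enc = ρ·πR² = (2.79e-3)π(0.0966)² = 8.179×10^-5 C/m.
Since E is radial and uniform over the curved surface, Φ = E·2πrL = Q_enc/ε₀ = λ_enc L/ε₀.
E = 2k|λ_enc|/r = 2(8.99×10^9)(8.179×10^-5)/(0.335) = 4.39×10^6 N/C.

E ≈ 4.39e6 N/C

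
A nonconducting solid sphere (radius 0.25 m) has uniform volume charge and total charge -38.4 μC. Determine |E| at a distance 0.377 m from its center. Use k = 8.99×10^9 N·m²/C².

|E| = 2.43×10^6 V/m

Take a concentric spherical Gaussian surface of radius r = 0.377 m (r > R, so the entire charge is enclosed).
Q_enc = -38.4 μC = -3.84×10^-5 C.
Since E is radial and uniform over the Gaussian sphere, Φ = E·4πr² = Q_enc/ε₀.
E = k|Q_enc|/r² = (8.99×10^9)(3.84×10^-5)/(0.377)² = 2.43e6 N/C.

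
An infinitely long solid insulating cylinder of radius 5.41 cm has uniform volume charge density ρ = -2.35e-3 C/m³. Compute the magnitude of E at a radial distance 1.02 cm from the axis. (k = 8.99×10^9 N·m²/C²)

|E| = 1.35e6 N/C

Coaxial Gaussian cylinder, radius r = 1.02 cm, length L (r < R).
Charge inside radius r per length L is ρ·πr²·L, so λ_enc = ρπr² = -7.681e-7 C/m.
Gauss's law: E·2πrL = λ_enc L/ε₀.
E = 2k|λ_enc|/r = 2(8.99×10^9)(7.681×10^-7)/(0.0102) = 1.35×10^6 N/C.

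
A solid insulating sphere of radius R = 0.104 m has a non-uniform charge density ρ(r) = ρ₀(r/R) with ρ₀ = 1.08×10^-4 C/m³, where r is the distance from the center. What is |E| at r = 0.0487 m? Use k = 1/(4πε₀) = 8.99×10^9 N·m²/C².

E ≈ 6.96×10^4 N/C

Take a concentric spherical Gaussian surface of radius r = 0.0487 m (r < R).
Q_enc = ∫₀^r ρ(r')·4πr'² dr' = (4πρ₀/R) ∫₀^r r'^3 dr' = 4πρ₀ r^4/(4·R) = 1.835×10^-8 C.
By Gauss's law, ∮E·dA = E·4πr² = Q_enc/ε₀.
E = k|Q_enc|/r² = (8.99×10^9)(1.835×10^-8)/(0.0487)² = 6.96×10^4 N/C.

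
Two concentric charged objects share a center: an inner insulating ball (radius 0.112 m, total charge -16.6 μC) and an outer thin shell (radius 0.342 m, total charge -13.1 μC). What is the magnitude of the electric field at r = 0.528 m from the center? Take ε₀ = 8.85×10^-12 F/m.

Use a concentric Gaussian sphere at r = 0.528 m (r > 0.342 m, enclosing both).
Q_enc = (-16.6 μC) + (-13.1 μC) = -2.97e-5 C.
Since E is radial and uniform over the Gaussian sphere, Φ = E·4πr² = Q_enc/ε₀.
E = |Q_enc|/(4πε₀r²) = (2.97×10^-5)/(4π·8.85×10^-12·(0.528)²) = 9.58×10^5 N/C.

E = 9.58×10^5 N/C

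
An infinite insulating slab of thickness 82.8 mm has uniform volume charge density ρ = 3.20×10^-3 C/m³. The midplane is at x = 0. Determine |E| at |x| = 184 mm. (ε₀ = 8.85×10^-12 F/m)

|E| ≈ 1.50e7 V/m

The point |x| = 184 mm lies outside the slab (half-thickness 0.0414 m). A symmetric pillbox spanning the full slab encloses Q_enc = ρ·d·A.
Flux = 2EA ⇒ E = |ρ|d/(2ε₀), independent of distance outside.
E = (3.20×10^-3)(0.0828)/(2·8.85×10^-12) = 1.50×10^7 N/C.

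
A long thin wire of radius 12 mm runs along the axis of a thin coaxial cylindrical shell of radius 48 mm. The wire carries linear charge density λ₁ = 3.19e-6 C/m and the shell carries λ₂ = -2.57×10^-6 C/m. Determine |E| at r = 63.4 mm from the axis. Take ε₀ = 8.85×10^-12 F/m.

Take a coaxial cylindrical Gaussian surface of radius r = 63.4 mm and length L (r > 48 mm, enclosing both).
λ_enc = λ₁ + λ₂ = (3.19×10^-6) + (-2.57e-6) = 6.20×10^-7 C/m.
Since E is radial and uniform over the curved surface, Φ = E·2πrL = Q_enc/ε₀ = λ_enc L/ε₀.
E = |λ_enc|/(2πε₀r) = (6.20×10^-7)/(2π·8.85×10^-12·0.0634) = 1.76×10^5 N/C.

|E| ≈ 1.76×10^5 V/m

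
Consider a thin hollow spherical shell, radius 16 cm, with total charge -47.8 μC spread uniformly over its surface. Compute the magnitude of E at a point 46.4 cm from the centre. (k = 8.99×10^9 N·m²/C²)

Symmetry ⇒ E = E(r) r̂. Gaussian sphere of radius r = 46.4 cm (r > 16 cm).
The entire shell is enclosed: Q_enc = -4.78e-5 C.
Gauss's law: E·4πr² = Q_enc/ε₀.
E = k|Q_enc|/r² = (8.99×10^9)(4.78×10^-5)/(0.464)² = 2.00e6 N/C.

E = 2.00×10^6 N/C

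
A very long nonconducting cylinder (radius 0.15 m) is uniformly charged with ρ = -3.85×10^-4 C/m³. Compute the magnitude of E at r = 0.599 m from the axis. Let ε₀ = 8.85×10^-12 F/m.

By cylindrical symmetry E is radial; use a coaxial Gaussian cylinder of radius 0.599 m and length L (r > 0.15 m, full cross-section enclosed).
λ_enc = ρ·πR² = (-3.85e-4)π(0.15)² = -2.721×10^-5 C/m.
Gauss's law: E·2πrL = λ_enc L/ε₀.
E = |λ_enc|/(2πε₀r) = (2.721e-5)/(2π·8.85×10^-12·0.599) = 8.17e5 N/C.

|E| = 8.17×10^5 N/C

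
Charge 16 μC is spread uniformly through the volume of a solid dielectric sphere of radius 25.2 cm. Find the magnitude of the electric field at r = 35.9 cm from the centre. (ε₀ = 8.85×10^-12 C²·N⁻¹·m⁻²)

E = 1.12×10^6 V/m

Take a concentric spherical Gaussian surface of radius r = 35.9 cm (r > R, so the entire charge is enclosed).
Q_enc = 16 μC = 1.60×10^-5 C.
Applying ∮E·dA = Q_enc/ε₀ with Φ = E(4πr²):
E = |Q_enc|/(4πε₀r²) = (1.60e-5)/(4π·8.85×10^-12·(0.359)²) = 1.12×10^6 N/C.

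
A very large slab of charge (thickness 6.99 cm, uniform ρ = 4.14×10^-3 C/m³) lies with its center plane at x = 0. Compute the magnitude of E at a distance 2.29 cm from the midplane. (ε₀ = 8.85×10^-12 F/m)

By symmetry E is perpendicular to the slab. A Gaussian pillbox from −2.29 cm to +2.29 cm (face area A) lies entirely within the slab.
Q_enc = ρ·(2x)·A and flux = 2EA, so 2EA = 2ρxA/ε₀ ⇒ E = |ρ|x/ε₀.
E = (4.14×10^-3)(0.0229)/(8.85×10^-12) = 1.07×10^7 N/C.

|E| ≈ 1.07e7 V/m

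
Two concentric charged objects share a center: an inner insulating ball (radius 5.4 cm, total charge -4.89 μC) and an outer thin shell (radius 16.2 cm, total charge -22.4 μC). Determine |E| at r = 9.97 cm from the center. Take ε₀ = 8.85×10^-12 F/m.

Use a concentric Gaussian sphere at r = 9.97 cm (between the bodies, 5.4 cm < r < 16.2 cm).
The shell at 16.2 cm lies outside the Gaussian surface, so Q_enc = -4.89 μC = -4.89×10^-6 C.
By Gauss's law, ∮E·dA = E·4πr² = Q_enc/ε₀.
E = |Q_enc|/(4πε₀r²) = (4.89×10^-6)/(4π·8.85×10^-12·(0.0997)²) = 4.42×10^6 N/C.

|E| ≈ 4.42×10^6 N/C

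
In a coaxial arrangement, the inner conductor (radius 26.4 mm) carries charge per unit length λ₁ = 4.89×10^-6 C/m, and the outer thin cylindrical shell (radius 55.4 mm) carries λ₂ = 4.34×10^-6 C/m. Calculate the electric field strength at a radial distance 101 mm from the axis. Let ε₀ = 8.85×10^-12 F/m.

E = 1.64×10^6 N/C

Take a coaxial cylindrical Gaussian surface of radius r = 101 mm and length L (r > 55.4 mm, enclosing both).
λ_enc = λ₁ + λ₂ = (4.89×10^-6) + (4.34×10^-6) = 9.23e-6 C/m.
Since E is radial and uniform over the curved surface, Φ = E·2πrL = Q_enc/ε₀ = λ_enc L/ε₀.
E = |λ_enc|/(2πε₀r) = (9.23e-6)/(2π·8.85×10^-12·0.101) = 1.64×10^6 N/C.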